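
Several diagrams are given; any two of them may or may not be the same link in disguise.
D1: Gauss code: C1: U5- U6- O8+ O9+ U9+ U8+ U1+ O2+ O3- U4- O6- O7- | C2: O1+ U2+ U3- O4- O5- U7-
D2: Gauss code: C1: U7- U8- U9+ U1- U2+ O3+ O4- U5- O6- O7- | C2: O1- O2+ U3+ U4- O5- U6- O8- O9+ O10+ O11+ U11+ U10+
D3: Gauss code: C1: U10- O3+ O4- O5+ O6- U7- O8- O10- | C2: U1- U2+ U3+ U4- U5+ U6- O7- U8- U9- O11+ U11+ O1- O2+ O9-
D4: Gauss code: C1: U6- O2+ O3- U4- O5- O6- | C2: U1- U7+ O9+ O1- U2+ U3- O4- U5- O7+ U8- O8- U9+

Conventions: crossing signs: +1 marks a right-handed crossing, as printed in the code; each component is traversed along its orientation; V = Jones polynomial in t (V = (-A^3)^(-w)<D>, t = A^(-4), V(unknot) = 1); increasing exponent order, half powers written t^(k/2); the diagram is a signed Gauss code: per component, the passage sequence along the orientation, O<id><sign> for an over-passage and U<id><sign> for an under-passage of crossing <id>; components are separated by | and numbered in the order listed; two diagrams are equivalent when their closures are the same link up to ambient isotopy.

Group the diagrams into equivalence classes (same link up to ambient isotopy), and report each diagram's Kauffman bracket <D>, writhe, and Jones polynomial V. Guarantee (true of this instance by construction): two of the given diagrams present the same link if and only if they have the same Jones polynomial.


classes: {D1, D2, D3, D4}
V(D1) = -t^(-5/2) - t^(-1/2)  [9 crossings, <D> = A^-1 + A^7, w = -1]
D2 (bracket A^-1 + A^7; 11 crossings at w = -1): V = -t^(-5/2) - t^(-1/2)
D3 (bracket A^-7 + A; 11 crossings at w = -3): V = -t^(-5/2) - t^(-1/2)
D4 (bracket A^-7 + A; 9 crossings at w = -3): V = -t^(-5/2) - t^(-1/2)
insight: all 4 diagrams share one V(t), hence one class


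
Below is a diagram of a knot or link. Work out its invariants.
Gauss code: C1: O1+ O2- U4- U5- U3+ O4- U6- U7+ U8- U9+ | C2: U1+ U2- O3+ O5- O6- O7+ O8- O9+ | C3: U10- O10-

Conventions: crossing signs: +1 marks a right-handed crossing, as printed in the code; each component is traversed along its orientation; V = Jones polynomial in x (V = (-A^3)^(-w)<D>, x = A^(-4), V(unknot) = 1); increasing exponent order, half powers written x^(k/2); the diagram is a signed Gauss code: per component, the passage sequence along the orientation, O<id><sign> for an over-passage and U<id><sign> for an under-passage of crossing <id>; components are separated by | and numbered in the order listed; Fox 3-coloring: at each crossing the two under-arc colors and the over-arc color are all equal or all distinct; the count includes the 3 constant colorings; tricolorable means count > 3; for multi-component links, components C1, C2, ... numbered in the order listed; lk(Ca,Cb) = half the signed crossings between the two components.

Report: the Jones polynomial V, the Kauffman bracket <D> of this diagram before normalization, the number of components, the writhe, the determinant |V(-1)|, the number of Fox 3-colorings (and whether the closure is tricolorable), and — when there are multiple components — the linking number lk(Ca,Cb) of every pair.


Jones polynomial: V(x) = x^-1 + 2 + x
<D> = A^-10 + 2A^-6 + A^-2; writhe -2
components 3, writhe -2 (10 crossings)
linking number lk(C1,C2) = 0
lk(C1,C3): 0
lk(C2,C3) = 0
3-colorings: 27 of 3^10, det 0 — tricolorable
note: w = -2 (over 10 crossings) is diagram-only; (-A^3)^(2) removes it from V


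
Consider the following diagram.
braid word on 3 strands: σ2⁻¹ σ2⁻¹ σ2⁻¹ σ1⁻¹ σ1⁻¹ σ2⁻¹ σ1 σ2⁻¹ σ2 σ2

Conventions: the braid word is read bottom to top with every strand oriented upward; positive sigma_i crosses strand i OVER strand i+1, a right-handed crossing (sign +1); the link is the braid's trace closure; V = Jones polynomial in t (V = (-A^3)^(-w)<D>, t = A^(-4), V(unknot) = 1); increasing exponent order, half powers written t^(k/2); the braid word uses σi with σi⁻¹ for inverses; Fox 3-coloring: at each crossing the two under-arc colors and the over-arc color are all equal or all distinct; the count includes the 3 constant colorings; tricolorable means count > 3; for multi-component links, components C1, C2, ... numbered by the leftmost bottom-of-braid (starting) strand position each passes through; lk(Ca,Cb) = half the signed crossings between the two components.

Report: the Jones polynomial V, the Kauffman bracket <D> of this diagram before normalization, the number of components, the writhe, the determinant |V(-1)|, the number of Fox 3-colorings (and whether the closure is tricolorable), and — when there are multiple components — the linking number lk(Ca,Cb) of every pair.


V(t) = -t^-6 + t^-5 - t^-4 + 2t^-3 - t^-2 + t^-1
bracket: A^-8 - A^-4 + 2 - A^4 + A^8 - A^12, w = -4
1 component, writhe -4, over 10 crossings
det 7, colorings 3 of 3^10 — not tricolorable
observation: det 7 = |V(-1)|; not divisible by 3, so not tricolorable


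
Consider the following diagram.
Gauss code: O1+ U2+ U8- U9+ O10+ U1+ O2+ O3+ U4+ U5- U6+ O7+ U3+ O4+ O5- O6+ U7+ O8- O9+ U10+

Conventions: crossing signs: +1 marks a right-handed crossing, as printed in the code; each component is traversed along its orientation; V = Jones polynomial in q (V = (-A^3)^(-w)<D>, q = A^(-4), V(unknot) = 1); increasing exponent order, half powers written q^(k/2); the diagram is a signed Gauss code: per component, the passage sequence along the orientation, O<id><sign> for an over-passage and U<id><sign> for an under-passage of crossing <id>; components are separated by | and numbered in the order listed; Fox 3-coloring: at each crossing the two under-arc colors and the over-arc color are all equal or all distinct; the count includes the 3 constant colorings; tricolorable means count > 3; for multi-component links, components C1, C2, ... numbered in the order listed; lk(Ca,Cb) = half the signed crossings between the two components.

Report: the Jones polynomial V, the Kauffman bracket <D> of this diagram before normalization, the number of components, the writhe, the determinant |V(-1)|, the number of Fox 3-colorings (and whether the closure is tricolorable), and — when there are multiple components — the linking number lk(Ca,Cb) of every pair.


V = q^2 + 2q^4 - 2q^5 + q^6 - 2q^7 + q^8
<D> = A^-14 - 2A^-10 + A^-6 - 2A^-2 + 2A^2 + A^10 (w = +6)
1 component over 10 crossings, w = +6
27 Fox colorings among 3^10, |V(-1)| = 9: tricolorable
why: the span of V is 6, forcing >= 6 crossings in any diagram


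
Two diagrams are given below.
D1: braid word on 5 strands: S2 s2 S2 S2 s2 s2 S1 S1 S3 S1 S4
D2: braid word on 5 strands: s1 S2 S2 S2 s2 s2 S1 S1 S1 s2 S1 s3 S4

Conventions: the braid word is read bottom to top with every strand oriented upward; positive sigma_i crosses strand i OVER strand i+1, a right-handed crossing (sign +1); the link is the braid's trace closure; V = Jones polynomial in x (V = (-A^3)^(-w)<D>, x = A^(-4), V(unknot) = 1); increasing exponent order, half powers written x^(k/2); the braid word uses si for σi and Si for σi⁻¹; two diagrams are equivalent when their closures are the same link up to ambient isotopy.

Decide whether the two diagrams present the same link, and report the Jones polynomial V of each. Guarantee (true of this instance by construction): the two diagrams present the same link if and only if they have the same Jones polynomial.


equivalent: yes
D1 (bracket A^-13 + A^-9 + A^-5 - A^3; 11 crossings at w = -5): V = x^(-9/2) - x^(-5/2) - x^(-3/2) - x^(-1/2)
D2 (bracket A^-7 + A^-3 + A - A^9; 13 crossings at w = -3): V = x^(-9/2) - x^(-5/2) - x^(-3/2) - x^(-1/2)
key observation: all 2 diagrams share one V(x), hence one class


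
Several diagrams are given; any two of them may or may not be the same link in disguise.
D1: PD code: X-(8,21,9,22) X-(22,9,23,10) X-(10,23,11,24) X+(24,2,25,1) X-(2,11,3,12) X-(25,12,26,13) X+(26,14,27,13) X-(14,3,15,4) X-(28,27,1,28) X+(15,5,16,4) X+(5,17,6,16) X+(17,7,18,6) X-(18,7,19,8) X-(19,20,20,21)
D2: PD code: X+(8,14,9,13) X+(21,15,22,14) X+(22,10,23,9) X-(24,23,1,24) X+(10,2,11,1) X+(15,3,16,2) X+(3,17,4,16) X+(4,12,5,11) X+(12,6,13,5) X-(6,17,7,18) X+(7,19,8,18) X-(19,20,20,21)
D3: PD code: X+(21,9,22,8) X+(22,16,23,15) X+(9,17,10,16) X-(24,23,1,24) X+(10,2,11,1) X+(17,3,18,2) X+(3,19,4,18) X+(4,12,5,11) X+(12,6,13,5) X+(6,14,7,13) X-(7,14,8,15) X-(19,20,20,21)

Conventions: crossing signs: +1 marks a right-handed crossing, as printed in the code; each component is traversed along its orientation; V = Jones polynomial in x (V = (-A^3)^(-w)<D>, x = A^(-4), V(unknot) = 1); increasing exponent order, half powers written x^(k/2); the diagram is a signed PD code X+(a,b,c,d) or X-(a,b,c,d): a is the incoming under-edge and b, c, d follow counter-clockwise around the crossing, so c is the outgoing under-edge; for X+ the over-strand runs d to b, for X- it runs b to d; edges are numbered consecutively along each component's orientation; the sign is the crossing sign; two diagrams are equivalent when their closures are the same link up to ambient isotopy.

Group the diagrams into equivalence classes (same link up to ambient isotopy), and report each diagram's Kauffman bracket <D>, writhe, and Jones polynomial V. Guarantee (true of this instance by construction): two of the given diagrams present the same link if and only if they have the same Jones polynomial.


equivalence classes: {D1} | {D2, D3}
D1 (bracket A^-8 + 1 - A^4; 14 crossings at w = -4): V = -x^-4 + x^-3 + x^-1
V(D2) = x^3 + x^5 - x^8  [12 crossings, <D> = -A^-14 + A^-2 + A^6, w = +6]
V(D3) = x^3 + x^5 - x^8  [12 crossings, <D> = -A^-14 + A^-2 + A^6, w = +6]
key observation: comparing 3 Jones polynomials yields 2 groups


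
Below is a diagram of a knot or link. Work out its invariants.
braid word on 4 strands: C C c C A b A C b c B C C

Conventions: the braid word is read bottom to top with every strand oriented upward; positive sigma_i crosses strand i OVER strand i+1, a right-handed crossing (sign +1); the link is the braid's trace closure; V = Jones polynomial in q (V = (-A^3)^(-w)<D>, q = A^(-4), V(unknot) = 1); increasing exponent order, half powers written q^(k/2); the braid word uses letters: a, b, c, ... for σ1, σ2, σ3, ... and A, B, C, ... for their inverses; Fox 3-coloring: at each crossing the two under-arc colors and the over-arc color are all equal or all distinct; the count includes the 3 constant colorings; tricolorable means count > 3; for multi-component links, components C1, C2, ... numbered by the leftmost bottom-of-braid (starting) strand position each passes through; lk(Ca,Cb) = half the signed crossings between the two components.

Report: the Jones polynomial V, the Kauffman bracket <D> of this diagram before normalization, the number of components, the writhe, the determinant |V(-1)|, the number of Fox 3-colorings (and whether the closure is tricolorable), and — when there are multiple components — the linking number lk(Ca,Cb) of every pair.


V(q) = -q^-9 + 2q^-8 - 4q^-7 + 6q^-6 - 6q^-5 + 6q^-4 - 5q^-3 + 4q^-2 - 2q^-1 + 1
bracket: -A^-15 + 2A^-11 - 4A^-7 + 5A^-3 - 6A + 6A^5 - 6A^9 + 4A^13 - 2A^17 + A^21, w = -5
1 component, writhe -5, over 13 crossings
det 37, colorings 3 of 3^13 — not tricolorable
observation: det 37 = |V(-1)|; not divisible by 3, so not tricolorable


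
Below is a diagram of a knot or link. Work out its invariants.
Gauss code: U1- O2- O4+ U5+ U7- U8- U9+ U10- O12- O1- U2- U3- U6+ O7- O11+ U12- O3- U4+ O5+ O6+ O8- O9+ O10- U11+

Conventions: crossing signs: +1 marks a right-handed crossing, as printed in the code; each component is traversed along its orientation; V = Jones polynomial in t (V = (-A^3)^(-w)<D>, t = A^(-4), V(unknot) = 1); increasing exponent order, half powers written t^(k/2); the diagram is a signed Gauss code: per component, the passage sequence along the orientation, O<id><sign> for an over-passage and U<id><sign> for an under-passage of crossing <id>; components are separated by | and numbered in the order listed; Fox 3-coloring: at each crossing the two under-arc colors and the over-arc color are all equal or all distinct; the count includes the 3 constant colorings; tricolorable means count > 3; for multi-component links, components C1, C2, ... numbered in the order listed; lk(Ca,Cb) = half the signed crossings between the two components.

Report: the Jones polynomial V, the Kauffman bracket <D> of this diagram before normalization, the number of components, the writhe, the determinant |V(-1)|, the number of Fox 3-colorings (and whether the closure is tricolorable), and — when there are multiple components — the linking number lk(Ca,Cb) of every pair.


Jones polynomial: V(t) = -t^-5 + t^-4 - t^-3 + 2t^-2 - t^-1 + 2 - t
<D> = -A^-10 + 2A^-6 - A^-2 + 2A^2 - A^6 + A^10 - A^14; writhe -2
components 1, writhe -2 (12 crossings)
3-colorings: 9 of 3^12, det 9 — tricolorable
note: the span of V is 6, forcing >= 6 crossings in any diagram


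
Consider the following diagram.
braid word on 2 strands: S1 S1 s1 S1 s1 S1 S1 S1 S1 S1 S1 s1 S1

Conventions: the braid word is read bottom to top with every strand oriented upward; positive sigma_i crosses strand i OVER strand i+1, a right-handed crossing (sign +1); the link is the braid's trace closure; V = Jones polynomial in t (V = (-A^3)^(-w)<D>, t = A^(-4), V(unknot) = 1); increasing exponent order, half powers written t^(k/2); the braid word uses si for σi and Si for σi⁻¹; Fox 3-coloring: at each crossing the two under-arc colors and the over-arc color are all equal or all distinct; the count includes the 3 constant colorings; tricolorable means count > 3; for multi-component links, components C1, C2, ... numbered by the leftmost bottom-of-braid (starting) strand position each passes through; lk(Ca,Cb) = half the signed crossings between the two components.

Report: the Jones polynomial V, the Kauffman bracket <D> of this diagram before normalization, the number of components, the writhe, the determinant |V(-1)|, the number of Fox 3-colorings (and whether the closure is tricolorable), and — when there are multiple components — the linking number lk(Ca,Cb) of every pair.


V = -t^-10 + t^-9 - t^-8 + t^-7 - t^-6 + t^-5 + t^-3
<D> = -A^-9 - A^-1 + A^3 - A^7 + A^11 - A^15 + A^19 (w = -7)
1 component over 13 crossings, w = -7
3 Fox colorings among 3^13, |V(-1)| = 7: not tricolorable
why: the span of V is 7, forcing >= 7 crossings in any diagram


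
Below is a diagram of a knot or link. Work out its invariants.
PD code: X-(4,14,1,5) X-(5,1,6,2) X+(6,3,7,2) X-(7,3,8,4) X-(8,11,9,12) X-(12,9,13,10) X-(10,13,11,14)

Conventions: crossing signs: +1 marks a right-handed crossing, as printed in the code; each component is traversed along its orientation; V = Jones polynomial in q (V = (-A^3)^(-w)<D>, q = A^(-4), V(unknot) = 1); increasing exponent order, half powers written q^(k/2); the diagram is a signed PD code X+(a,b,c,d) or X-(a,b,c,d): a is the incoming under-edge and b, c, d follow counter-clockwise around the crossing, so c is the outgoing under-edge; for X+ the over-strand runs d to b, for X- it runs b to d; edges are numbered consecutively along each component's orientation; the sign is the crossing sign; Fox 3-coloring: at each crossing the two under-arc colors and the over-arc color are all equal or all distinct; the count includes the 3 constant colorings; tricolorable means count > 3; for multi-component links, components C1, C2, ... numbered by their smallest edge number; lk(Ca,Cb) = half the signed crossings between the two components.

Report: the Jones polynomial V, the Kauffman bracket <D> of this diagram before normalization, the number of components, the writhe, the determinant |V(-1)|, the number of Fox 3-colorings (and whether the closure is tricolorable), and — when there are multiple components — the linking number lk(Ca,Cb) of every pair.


V = q^(-13/2) - q^(-11/2) + q^(-9/2) - 2q^(-7/2) - q^(-3/2)
<D> = A^-9 + 2A^-1 - A^3 + A^7 - A^11 (w = -5)
2 components over 7 crossings, w = -5
lk(C1,C2): -1
9 Fox colorings among 3^7, |V(-1)| = 6: tricolorable
why: summing lk over 1 pair gives -1


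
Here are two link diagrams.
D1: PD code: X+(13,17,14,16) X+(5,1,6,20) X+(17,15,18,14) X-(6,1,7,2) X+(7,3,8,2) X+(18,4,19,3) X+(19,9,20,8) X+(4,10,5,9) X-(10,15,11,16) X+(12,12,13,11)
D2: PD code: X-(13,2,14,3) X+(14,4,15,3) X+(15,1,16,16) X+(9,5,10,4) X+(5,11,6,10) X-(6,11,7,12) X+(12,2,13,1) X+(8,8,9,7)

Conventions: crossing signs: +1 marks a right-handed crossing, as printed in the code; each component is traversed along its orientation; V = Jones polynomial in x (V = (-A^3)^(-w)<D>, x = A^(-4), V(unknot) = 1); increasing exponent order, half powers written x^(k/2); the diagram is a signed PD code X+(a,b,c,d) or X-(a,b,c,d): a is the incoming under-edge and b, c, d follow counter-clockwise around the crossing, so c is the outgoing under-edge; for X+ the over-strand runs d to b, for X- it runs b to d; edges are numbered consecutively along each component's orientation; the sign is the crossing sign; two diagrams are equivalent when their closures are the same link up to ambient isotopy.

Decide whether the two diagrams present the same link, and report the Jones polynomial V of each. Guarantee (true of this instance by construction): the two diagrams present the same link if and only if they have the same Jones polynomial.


same link: no
V(D1) = x + x^3 - x^4  [10 crossings, <D> = -A^2 + A^6 + A^14, w = +6]
V(D2) = 1  [8 crossings, <D> = A^12, w = +4]
insight: 2 classes among 2 diagrams; unequal V(x) rules out equality


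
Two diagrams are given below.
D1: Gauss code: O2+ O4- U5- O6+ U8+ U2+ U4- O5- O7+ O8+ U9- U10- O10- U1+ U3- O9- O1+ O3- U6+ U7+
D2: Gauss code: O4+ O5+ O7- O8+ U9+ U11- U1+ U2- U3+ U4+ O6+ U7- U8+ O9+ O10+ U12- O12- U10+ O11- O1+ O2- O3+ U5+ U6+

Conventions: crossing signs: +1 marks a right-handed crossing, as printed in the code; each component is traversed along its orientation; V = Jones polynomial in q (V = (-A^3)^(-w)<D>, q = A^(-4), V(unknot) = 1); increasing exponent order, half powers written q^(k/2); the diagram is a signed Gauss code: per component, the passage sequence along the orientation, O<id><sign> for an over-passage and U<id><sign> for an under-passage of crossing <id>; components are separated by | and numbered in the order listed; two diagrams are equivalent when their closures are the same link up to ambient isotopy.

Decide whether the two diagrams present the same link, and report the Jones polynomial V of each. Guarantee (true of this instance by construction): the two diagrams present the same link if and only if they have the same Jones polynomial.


equivalent: no
D1 (bracket 1; 10 crossings at w = 0): V = 1
V(D2) = q + q^3 - q^4  [12 crossings, <D> = -A^-4 + 1 + A^8, w = +4]
observation: 2 values of V(q) split the 2 diagrams


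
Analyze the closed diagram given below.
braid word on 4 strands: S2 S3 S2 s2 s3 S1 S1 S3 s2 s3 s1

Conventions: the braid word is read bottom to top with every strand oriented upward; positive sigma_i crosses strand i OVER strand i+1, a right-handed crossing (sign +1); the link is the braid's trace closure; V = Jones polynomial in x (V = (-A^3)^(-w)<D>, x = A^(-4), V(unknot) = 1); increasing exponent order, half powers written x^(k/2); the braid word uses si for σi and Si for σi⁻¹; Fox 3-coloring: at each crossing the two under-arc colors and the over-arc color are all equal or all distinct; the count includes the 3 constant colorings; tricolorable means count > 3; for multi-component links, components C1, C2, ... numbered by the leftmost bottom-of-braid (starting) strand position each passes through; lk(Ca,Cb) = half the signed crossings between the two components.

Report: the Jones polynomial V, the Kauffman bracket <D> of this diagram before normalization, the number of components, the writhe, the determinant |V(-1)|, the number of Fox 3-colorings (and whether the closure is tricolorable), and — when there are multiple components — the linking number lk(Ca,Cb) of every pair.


Jones polynomial: V(x) = 1
<D> = -A^-3; writhe -1
components 1, writhe -1 (11 crossings)
3-colorings: 3 of 3^11, det 1 — not tricolorable
note: w = -1 (over 11 crossings) is diagram-only; (-A^3)^(1) removes it from V


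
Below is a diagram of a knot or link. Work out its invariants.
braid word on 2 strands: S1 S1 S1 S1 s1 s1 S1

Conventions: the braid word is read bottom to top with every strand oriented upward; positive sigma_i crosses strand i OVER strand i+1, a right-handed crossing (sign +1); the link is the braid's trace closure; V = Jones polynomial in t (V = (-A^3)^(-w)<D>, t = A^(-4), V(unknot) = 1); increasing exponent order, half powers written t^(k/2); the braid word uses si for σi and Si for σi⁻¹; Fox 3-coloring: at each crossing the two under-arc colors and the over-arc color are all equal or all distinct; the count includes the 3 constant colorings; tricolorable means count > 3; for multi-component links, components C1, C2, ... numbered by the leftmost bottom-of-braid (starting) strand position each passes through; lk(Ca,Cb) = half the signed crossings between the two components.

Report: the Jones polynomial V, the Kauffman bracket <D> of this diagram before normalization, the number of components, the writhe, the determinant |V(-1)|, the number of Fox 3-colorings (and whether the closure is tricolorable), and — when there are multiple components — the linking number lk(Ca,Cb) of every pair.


Jones polynomial: V(t) = -t^-4 + t^-3 + t^-1
<D> = -A^-5 - A^3 + A^7; writhe -3
components 1, writhe -3 (7 crossings)
3-colorings: 9 of 3^7, det 3 — tricolorable
note: a (2,3) torus form — a single generator 3 times


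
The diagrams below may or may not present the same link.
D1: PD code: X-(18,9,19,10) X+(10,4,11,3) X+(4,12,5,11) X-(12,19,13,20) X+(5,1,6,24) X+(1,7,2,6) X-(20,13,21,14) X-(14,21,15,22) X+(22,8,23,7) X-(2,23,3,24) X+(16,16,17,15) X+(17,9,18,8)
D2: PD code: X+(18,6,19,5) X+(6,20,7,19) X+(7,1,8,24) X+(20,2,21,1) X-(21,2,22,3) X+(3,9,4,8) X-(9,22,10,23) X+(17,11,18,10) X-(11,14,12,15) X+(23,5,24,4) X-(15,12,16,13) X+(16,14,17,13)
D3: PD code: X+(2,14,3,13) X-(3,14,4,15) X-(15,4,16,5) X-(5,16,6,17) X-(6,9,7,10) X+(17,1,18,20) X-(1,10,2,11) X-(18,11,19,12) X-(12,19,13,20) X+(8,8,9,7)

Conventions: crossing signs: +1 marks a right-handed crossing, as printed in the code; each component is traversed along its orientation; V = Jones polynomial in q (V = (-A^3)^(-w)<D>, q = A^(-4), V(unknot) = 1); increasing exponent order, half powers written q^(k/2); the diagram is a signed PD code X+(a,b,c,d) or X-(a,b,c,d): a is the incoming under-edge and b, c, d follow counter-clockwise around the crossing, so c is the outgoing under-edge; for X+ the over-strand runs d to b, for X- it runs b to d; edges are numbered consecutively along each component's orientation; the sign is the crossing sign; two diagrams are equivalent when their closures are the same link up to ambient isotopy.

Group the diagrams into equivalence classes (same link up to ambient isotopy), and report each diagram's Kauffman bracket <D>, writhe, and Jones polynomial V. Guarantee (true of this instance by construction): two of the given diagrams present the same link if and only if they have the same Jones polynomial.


classes: {D1} | {D2} | {D3}
V(D1) = -q^-3 + 2q^-2 - 3q^-1 + 4 - 3q + 4q^2 - 2q^3 + q^4 - q^5  [12 crossings, <D> = -A^-14 + A^-10 - 2A^-6 + 4A^-2 - 3A^2 + 4A^6 - 3A^10 + 2A^14 - A^18, w = +2]
V(D2) = q - q^2 + 2q^3 - q^4 + q^5 - q^6  [12 crossings, <D> = -A^-12 + A^-8 - A^-4 + 2 - A^4 + A^8, w = +4]
D3 (bracket A^-8 - A^-4 + 2 - A^4 + A^8 - A^12; 10 crossings at w = -4): V = -q^-6 + q^-5 - q^-4 + 2q^-3 - q^-2 + q^-1
note: 3 classes among 3 diagrams; unequal V(q) rules out equality


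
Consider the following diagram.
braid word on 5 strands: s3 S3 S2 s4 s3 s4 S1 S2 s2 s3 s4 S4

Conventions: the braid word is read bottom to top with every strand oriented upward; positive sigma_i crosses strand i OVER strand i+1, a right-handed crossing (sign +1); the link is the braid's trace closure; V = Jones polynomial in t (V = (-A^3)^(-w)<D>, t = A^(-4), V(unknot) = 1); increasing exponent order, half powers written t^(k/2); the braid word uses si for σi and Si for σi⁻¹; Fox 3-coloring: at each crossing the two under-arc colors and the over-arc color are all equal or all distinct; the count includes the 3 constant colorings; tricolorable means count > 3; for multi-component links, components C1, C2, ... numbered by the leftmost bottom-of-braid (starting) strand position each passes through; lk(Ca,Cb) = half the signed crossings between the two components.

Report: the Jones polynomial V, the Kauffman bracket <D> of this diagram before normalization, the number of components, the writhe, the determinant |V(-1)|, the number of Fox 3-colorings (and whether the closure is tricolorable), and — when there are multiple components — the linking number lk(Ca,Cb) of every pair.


Jones polynomial: V(t) = t + t^3 - t^4
<D> = -A^-10 + A^-6 + A^2; writhe +2
components 1, writhe +2 (12 crossings)
3-colorings: 9 of 3^12, det 3 — tricolorable
note: w = +2 (over 12 crossings) is diagram-only; (-A^3)^(-2) removes it from V


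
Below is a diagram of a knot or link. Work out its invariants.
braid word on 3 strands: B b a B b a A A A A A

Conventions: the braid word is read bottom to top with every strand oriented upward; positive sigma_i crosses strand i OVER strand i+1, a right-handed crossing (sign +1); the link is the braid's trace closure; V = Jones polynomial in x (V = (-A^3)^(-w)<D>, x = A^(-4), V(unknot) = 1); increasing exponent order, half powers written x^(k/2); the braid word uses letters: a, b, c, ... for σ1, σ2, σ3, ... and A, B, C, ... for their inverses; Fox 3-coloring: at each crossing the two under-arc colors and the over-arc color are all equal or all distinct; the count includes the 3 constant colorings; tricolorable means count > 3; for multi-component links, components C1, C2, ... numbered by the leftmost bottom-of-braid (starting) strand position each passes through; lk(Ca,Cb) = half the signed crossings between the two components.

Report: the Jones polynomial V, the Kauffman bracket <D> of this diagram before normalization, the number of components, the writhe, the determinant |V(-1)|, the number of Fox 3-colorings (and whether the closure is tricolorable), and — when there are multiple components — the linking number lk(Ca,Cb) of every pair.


Jones polynomial: V(x) = x^(-9/2) - x^(-5/2) - x^(-3/2) - x^(-1/2)
<D> = A^-7 + A^-3 + A - A^9; writhe -3
components 2, writhe -3 (11 crossings)
linking number lk(C1,C2) = 0
3-colorings: 27 of 3^12, det 0 — tricolorable
note: det 0 = |V(-1)|; divisible by 3, so tricolorable


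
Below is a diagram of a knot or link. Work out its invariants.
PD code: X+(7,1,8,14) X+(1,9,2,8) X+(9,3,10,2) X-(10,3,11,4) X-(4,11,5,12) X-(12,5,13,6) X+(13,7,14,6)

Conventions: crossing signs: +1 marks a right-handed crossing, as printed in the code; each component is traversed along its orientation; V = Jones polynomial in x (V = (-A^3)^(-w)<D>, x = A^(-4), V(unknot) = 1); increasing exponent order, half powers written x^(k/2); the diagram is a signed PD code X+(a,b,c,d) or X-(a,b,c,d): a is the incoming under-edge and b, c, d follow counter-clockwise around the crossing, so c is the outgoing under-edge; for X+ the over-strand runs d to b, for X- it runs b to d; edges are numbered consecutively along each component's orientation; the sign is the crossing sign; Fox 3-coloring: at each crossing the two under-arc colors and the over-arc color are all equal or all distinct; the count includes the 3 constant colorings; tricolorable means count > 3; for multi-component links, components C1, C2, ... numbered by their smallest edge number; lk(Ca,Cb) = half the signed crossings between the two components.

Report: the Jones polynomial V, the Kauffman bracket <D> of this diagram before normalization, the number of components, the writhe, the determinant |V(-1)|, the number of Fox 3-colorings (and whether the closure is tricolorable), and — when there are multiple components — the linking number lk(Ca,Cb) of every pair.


V(x) = 1
bracket: -A^3, w = +1
1 component, writhe +1, over 7 crossings
det 1, colorings 3 of 3^7 — not tricolorable
observation: |V(-1)| = 1: so not tricolorable, since 3 does not divide 1


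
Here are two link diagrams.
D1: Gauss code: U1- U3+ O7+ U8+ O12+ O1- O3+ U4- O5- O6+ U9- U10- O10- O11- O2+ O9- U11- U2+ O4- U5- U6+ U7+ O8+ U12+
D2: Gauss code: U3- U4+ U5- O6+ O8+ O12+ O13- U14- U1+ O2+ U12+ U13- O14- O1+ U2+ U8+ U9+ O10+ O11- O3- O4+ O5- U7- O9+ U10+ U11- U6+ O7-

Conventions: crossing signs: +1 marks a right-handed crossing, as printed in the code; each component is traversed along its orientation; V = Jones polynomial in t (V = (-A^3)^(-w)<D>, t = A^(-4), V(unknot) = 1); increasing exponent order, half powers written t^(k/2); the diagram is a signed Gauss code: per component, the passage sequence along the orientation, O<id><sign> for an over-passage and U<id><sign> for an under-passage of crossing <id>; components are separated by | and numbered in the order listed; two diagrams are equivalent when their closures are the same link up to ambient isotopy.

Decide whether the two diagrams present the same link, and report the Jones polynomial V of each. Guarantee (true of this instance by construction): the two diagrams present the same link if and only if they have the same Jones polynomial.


same link: no
V(D1) = t + t^3 - t^4  [12 crossings, <D> = -A^-16 + A^-12 + A^-4, w = 0]
V(D2) = t^-2 - t^-1 + 1 - t + t^2  (w +2, c 14, <D> = A^-2 - A^2 + A^6 - A^10 + A^14)
note: 2 values of V(t) split the 2 diagrams


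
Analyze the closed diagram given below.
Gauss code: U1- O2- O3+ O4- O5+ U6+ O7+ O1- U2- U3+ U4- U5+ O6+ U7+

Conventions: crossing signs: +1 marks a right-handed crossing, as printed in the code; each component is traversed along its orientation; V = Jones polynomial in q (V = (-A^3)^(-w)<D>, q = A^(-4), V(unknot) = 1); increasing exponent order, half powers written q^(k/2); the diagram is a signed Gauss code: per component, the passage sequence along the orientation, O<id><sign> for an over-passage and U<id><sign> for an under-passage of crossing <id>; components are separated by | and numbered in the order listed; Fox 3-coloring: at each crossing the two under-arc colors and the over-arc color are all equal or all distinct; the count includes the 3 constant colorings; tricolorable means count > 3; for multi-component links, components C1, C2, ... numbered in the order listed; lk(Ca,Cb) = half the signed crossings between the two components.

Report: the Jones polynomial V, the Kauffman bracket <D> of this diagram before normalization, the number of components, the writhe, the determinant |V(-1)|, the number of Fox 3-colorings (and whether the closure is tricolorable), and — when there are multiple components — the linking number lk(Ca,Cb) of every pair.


Jones polynomial: V(q) = 1
<D> = -A^3; writhe +1
components 1, writhe +1 (7 crossings)
3-colorings: 3 of 3^7, det 1 — not tricolorable
note: w = +1 (over 7 crossings) is diagram-only; (-A^3)^(-1) removes it from V


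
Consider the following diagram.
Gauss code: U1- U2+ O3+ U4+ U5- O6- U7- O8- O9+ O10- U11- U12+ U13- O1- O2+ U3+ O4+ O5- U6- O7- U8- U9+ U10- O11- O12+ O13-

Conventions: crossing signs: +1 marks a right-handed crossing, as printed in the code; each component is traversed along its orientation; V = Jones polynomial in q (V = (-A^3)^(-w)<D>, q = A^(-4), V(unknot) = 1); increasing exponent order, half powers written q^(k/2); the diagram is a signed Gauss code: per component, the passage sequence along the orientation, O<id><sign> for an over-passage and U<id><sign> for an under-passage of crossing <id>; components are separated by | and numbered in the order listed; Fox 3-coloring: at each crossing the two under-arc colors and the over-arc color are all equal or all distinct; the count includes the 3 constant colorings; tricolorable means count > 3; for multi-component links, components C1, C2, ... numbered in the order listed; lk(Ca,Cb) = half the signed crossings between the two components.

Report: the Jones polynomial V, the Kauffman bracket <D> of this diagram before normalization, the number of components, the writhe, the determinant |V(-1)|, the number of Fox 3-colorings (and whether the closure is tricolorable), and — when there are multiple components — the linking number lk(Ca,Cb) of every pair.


V = -q^-4 + q^-3 + q^-1
<D> = -A^-5 - A^3 + A^7 (w = -3)
1 component over 13 crossings, w = -3
9 Fox colorings among 3^13, |V(-1)| = 3: tricolorable
why: w = -3 shifts under R1 moves; the (-A^3)^(3) factor cancels that in V


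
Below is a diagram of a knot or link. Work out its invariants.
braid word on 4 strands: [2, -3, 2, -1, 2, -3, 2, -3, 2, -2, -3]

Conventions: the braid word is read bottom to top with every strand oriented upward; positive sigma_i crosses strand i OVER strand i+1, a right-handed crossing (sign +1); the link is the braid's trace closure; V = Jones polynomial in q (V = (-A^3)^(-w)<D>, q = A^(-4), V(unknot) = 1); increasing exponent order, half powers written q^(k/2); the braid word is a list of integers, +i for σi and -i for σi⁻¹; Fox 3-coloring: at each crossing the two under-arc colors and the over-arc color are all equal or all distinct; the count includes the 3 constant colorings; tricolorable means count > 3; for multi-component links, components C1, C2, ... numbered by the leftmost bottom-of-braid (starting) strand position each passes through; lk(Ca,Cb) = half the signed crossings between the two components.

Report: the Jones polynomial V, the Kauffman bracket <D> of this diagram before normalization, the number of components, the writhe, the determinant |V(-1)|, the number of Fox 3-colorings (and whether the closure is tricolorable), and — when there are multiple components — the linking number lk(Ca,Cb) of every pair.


V(q) = q^-4 - 3q^-3 + 5q^-2 - 5q^-1 + 8 - 5q + 5q^2 - 3q^3 + q^4
bracket: -A^-19 + 3A^-15 - 5A^-11 + 5A^-7 - 8A^-3 + 5A - 5A^5 + 3A^9 - A^13, w = -1
3 components, writhe -1, over 11 crossings
lk(C1,C2) = -1
linking number lk(C1,C3) = 0
lk(C2,C3): +1
det 36, colorings 27 of 3^11 — tricolorable
observation: span 8 respects span(V) <= c + mu - 1 = 13 for this 3-component diagram


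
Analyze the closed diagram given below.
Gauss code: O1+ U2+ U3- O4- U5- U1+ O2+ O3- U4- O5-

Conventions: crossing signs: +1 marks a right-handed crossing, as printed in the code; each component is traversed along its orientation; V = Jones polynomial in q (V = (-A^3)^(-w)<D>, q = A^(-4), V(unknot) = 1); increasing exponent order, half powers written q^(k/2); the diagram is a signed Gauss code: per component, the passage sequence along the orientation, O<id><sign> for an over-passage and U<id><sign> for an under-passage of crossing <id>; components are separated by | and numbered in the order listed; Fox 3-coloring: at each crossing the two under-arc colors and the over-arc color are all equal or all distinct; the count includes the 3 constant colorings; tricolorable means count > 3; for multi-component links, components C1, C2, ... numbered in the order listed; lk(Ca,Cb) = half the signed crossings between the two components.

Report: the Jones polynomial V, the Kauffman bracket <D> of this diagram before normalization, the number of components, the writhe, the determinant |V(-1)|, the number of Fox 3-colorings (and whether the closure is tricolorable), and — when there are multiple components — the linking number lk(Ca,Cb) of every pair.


V = 1
<D> = -A^-3 (w = -1)
1 component over 5 crossings, w = -1
3 Fox colorings among 3^5, |V(-1)| = 1: not tricolorable
why: |V(-1)| = 1: so not tricolorable, since 3 does not divide 1


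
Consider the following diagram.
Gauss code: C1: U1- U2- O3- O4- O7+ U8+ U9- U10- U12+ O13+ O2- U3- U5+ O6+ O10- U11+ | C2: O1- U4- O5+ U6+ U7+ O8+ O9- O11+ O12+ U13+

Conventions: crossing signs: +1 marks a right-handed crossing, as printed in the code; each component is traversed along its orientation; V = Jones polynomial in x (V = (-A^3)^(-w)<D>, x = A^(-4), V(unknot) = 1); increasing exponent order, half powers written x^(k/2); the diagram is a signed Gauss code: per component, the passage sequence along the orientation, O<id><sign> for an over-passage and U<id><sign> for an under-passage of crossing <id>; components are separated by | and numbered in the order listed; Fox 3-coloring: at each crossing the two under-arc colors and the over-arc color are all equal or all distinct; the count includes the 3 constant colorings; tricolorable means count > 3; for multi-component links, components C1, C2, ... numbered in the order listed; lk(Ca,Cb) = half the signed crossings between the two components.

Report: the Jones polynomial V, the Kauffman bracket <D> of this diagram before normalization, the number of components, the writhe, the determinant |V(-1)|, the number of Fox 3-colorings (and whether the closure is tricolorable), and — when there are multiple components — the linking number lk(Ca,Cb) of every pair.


Jones polynomial: V(x) = x^(-5/2) - x^(-3/2) + x^(-1/2) - 3x^(1/2) + 2x^(3/2) - 2x^(5/2) + x^(7/2) - x^(9/2)
<D> = A^-15 - A^-11 + 2A^-7 - 2A^-3 + 3A - A^5 + A^9 - A^13; writhe +1
components 2, writhe +1 (13 crossings)
linking number lk(C1,C2) = +2
3-colorings: 9 of 3^13, det 12 — tricolorable
note: w = +1 shifts under R1 moves; the (-A^3)^(-1) factor cancels that in V


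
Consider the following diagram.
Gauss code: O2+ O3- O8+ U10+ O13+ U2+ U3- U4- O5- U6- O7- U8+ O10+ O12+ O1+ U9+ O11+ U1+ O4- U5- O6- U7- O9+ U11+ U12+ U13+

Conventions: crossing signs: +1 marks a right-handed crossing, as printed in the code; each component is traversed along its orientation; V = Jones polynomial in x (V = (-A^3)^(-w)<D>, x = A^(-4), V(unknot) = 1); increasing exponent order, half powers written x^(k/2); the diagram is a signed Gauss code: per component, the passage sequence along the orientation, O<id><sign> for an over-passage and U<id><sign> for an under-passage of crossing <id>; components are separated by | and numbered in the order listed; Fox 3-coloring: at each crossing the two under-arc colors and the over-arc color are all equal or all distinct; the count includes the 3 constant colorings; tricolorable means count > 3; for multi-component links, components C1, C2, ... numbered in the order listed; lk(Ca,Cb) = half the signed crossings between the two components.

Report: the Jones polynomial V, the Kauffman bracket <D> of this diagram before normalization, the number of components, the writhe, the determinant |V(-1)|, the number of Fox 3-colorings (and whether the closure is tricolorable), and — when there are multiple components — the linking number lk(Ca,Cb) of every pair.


V = x^-2 - 2x^-1 + 3 - 3x + 4x^2 - 3x^3 + 2x^4 - 2x^5 + x^6
<D> = -A^-15 + 2A^-11 - 2A^-7 + 3A^-3 - 4A + 3A^5 - 3A^9 + 2A^13 - A^17 (w = +3)
1 component over 13 crossings, w = +3
9 Fox colorings among 3^13, |V(-1)| = 21: tricolorable
why: |V(-1)| = 21: so tricolorable, since 3 divides 21


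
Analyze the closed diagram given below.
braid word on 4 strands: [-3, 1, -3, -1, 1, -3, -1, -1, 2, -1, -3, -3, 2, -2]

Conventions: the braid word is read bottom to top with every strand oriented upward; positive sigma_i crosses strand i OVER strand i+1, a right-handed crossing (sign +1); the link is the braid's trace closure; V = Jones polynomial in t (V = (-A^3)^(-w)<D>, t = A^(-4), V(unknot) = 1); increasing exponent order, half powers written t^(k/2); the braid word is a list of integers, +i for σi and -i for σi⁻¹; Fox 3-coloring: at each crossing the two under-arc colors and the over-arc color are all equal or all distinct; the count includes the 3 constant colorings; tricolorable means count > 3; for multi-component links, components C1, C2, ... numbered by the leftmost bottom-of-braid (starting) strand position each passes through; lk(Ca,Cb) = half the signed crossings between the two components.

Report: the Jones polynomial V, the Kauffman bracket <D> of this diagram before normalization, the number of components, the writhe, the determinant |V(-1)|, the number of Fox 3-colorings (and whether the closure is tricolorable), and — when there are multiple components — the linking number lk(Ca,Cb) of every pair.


V(t) = t^(-19/2) - t^(-17/2) + 2t^(-15/2) - 2t^(-13/2) + t^(-11/2) - 2t^(-9/2) - t^(-5/2)
bracket: -A^-8 - 2 + A^4 - 2A^8 + 2A^12 - A^16 + A^20, w = -6
2 components, writhe -6, over 14 crossings
lk(C1,C2) = -1
det 10, colorings 3 of 3^14 — not tricolorable
observation: summing lk over 1 pair gives -1
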